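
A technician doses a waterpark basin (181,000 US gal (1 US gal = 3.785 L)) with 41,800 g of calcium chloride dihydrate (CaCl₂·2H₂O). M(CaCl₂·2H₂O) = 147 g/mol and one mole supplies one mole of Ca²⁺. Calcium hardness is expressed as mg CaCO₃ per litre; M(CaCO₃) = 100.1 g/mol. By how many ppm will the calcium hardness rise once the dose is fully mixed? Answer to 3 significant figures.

41.5 ppm

Volume: 181,000 US gal × 3.785 L/gal = 685,085 L.
Moles of Ca²⁺: 41,800 g ÷ 147 g/mol = 284.4 mol.
As CaCO₃: 284.4 mol × 100.1 g/mol = 28,460 g.
Rise: 28,460 g / 685,085 L × 1000 = 41.55 mg/L.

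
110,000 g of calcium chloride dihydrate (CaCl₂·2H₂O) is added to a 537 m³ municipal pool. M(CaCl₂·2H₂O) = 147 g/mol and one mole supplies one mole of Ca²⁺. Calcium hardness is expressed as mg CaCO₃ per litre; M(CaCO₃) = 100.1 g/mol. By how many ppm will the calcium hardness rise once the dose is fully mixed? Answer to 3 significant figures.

Volume: 537 m³ = 537,000 L.
Moles of Ca²⁺: 110,000 g ÷ 147 g/mol = 748.3 mol.
As CaCO₃: 748.3 mol × 100.1 g/mol = 74,900 g.
Rise: 74,900 g / 537,000 L × 1000 = 139.5 mg/L.

139 ppm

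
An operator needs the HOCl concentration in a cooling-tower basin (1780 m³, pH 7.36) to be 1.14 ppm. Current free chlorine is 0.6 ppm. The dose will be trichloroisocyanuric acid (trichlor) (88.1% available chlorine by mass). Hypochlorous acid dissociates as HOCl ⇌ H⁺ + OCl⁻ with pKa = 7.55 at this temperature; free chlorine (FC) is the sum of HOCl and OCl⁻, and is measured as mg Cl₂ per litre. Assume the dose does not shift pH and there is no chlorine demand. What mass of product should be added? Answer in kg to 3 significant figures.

2.58 kg

Volume: 1780 m³ = 1,780,000 L.
[OCl⁻]/[HOCl] = 10^(pH − pKa) = 10^(7.36 − 7.55) = 0.6457; fraction as HOCl = 1/(1 + 0.6457) = 0.6077.
Free chlorine required for 1.14 ppm HOCl: 1.14 / 0.6077 = 1.876 ppm.
FC to add: 1.876 − 0.6 = 1.276 mg/L as Cl₂.
Cl₂ equivalent: 1.276 mg/L × 1,780,000 L = 2271 g.
Product at 88.1% available Cl: 2271 / 0.881 = 2578 g.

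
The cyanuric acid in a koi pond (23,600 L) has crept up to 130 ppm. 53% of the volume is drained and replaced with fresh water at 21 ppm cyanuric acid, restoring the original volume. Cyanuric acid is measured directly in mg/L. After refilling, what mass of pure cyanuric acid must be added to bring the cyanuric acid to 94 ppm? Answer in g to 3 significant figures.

514 g

After draining 53% and refilling: 130 × 0.47 + 21 × 0.53 = 72.23 ppm.
Deficit to target: 94 − 72.23 = 21.77 mg/L.
Mass: 21.77 mg/L × 23,600 L = 513.8 g cyanuric acid.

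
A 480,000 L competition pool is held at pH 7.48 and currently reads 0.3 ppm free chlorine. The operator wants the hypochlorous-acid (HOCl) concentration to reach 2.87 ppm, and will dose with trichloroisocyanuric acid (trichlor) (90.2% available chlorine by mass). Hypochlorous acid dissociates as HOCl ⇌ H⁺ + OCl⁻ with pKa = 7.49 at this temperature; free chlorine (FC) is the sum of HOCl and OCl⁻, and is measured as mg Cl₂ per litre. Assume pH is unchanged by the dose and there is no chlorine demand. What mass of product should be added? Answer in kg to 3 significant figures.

2.86 kg

[OCl⁻]/[HOCl] = 10^(pH − pKa) = 10^(7.48 − 7.49) = 0.9772; fraction as HOCl = 1/(1 + 0.9772) = 0.5058.
Free chlorine required for 2.87 ppm HOCl: 2.87 / 0.5058 = 5.675 ppm.
FC to add: 5.675 − 0.3 = 5.375 mg/L as Cl₂.
Cl₂ equivalent: 5.375 mg/L × 480,000 L = 2580 g.
Product at 90.2% available Cl: 2580 / 0.902 = 2860 g.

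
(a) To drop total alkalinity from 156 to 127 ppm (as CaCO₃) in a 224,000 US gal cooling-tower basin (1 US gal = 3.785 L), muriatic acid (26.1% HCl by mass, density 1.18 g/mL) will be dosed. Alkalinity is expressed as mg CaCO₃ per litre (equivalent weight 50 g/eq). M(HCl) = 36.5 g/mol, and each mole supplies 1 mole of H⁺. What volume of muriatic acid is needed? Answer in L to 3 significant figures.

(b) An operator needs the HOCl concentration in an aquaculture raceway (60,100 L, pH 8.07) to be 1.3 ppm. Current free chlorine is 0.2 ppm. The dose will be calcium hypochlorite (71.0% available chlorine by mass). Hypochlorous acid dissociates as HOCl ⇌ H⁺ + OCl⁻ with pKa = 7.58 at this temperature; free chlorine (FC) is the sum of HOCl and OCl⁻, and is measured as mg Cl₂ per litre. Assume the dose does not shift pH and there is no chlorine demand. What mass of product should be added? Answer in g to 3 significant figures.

(a) 58.3 L; (b) 433 g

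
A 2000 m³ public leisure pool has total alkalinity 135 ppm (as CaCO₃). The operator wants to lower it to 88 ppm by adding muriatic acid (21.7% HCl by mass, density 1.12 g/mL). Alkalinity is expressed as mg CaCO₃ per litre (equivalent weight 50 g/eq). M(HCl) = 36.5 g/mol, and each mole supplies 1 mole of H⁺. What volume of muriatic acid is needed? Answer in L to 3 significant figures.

282 L

Volume: 2000 m³ = 2,000,000 L.
Alkalinity to neutralize: (135 − 88) = 47 mg/L as CaCO₃ × 2,000,000 L = 94,000 g as CaCO₃.
Equivalents of H⁺ required: 94,000 ÷ 50 g/eq = 1880 eq = 1880 mol HCl.
Mass of HCl: 1880 × 36.5 = 68,620 g.
Mass of 21.7% solution: 68,620 / 0.217 = 316,200 g.
Volume: 316,200 g ÷ 1.12 g/mL = 282,300 mL.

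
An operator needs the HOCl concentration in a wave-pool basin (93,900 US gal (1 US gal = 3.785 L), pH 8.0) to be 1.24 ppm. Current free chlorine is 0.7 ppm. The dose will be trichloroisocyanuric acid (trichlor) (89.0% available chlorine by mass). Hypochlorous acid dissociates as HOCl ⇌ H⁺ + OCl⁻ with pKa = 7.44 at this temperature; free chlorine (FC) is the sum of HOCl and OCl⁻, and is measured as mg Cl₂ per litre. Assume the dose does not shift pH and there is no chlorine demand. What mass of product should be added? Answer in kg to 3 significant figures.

2.01 kg

Volume: 93,900 US gal × 3.785 L/gal = 355,412 L.
[OCl⁻]/[HOCl] = 10^(pH − pKa) = 10^(8.0 − 7.44) = 3.631; fraction as HOCl = 1/(1 + 3.631) = 0.2159.
Free chlorine required for 1.24 ppm HOCl: 1.24 / 0.2159 = 5.742 ppm.
FC to add: 5.742 − 0.7 = 5.042 mg/L as Cl₂.
Cl₂ equivalent: 5.042 mg/L × 355,412 L = 1792 g.
Product at 89.0% available Cl: 1792 / 0.89 = 2014 g.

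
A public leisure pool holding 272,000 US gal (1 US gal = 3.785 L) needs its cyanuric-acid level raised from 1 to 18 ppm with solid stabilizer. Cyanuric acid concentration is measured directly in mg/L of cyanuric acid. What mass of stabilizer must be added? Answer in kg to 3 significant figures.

17.5 kg

Volume: 272,000 US gal × 3.785 L/gal = 1,029,520 L.
CYA to add: (18 − 1) = 17 mg/L × 1,029,520 L = 17,500 g cyanuric acid.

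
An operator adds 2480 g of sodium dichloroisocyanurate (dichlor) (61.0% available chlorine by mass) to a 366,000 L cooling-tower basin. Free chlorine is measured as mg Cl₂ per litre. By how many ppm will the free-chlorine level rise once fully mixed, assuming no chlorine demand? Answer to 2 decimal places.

4.13 ppm

Available chlorine delivered: 2480 g × 0.61 = 1513 g as Cl₂.
Concentration rise: 1513 g / 366,000 L = 4.133 mg/L = 4.13 ppm.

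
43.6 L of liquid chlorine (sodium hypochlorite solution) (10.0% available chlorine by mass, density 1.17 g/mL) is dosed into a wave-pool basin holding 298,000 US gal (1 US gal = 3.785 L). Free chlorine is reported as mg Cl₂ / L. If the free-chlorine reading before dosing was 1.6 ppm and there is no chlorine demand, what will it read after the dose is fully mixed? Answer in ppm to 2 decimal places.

6.12 ppm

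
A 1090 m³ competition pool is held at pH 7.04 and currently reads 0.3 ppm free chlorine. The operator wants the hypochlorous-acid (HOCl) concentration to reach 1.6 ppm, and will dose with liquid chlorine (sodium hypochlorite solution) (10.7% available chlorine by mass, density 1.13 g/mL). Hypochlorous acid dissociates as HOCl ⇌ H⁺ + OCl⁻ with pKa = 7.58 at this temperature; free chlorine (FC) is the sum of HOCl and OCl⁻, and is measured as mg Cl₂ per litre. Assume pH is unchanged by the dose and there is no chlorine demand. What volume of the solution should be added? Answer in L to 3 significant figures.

Volume: 1090 m³ = 1,090,000 L.
[OCl⁻]/[HOCl] = 10^(pH − pKa) = 10^(7.04 − 7.58) = 0.2884; fraction as HOCl = 1/(1 + 0.2884) = 0.7762.
Free chlorine required for 1.6 ppm HOCl: 1.6 / 0.7762 = 2.061 ppm.
FC to add: 2.061 − 0.3 = 1.761 mg/L as Cl₂.
Cl₂ equivalent: 1.761 mg/L × 1,090,000 L = 1920 g.
Product at 10.7% available Cl: 1920 / 0.107 = 17,940 g.
Volume: 17,940 g ÷ 1.13 g/mL = 15,880 mL.

15.9 L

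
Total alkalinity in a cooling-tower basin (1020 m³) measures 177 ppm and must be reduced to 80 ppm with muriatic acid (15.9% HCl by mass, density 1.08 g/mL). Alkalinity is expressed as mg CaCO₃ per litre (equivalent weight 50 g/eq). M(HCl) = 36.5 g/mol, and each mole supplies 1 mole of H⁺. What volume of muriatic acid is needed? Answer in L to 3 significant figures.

421 L

Volume: 1020 m³ = 1,020,000 L.
Alkalinity to neutralize: (177 − 80) = 97 mg/L as CaCO₃ × 1,020,000 L = 98,940 g as CaCO₃.
Equivalents of H⁺ required: 98,940 ÷ 50 g/eq = 1979 eq = 1979 mol HCl.
Mass of HCl: 1979 × 36.5 = 72,230 g.
Mass of 15.9% solution: 72,230 / 0.159 = 454,300 g.
Volume: 454,300 g ÷ 1.08 g/mL = 420,600 mL.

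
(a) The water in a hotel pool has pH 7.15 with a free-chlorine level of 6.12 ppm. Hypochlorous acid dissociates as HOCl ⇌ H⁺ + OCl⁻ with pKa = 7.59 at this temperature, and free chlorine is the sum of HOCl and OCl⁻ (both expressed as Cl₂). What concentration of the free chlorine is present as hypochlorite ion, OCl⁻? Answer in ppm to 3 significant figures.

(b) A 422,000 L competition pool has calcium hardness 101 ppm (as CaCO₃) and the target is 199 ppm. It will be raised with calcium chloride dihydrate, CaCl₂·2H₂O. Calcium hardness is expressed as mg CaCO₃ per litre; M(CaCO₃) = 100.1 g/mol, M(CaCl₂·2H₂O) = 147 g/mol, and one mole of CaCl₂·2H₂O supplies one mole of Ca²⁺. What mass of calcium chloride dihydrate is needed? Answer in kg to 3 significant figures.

(a) [OCl⁻]/[HOCl] = 10^(pH − pKa) = 10^(7.15 − 7.59) = 10^-0.44 = 0.3631.
(a) Fraction as HOCl = 1 / (1 + 0.3631) = 0.7336.
(a) OCl⁻ = (1 − 0.7336) × 6.12 ppm = 1.63 ppm.

(b) Hardness to add: (199 − 101) = 98 mg/L as CaCO₃ × 422,000 L = 41,360 g as CaCO₃.
(b) Moles of Ca²⁺ (1 mol Ca²⁺ ≡ 1 mol CaCO₃): 41,360 / 100.1 g/mol = 413.1 mol.
(b) Mass of CaCl₂·2H₂O: 413.1 × 147 = 60,730 g.

(a) 1.63 ppm; (b) 60.7 kg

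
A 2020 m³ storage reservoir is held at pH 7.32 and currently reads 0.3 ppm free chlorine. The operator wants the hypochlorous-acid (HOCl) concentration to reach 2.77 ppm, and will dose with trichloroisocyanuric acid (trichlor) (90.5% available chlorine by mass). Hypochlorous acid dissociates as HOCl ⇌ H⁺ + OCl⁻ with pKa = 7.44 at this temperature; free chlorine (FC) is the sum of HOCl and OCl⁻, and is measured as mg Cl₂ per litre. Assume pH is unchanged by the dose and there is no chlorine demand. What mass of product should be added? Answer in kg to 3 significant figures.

Volume: 2020 m³ = 2,020,000 L.
[OCl⁻]/[HOCl] = 10^(pH − pKa) = 10^(7.32 − 7.44) = 0.7586; fraction as HOCl = 1/(1 + 0.7586) = 0.5686.
Free chlorine required for 2.77 ppm HOCl: 2.77 / 0.5686 = 4.871 ppm.
FC to add: 4.871 − 0.3 = 4.571 mg/L as Cl₂.
Cl₂ equivalent: 4.571 mg/L × 2,020,000 L = 9234 g.
Product at 90.5% available Cl: 9234 / 0.905 = 10,200 g.

10.2 kg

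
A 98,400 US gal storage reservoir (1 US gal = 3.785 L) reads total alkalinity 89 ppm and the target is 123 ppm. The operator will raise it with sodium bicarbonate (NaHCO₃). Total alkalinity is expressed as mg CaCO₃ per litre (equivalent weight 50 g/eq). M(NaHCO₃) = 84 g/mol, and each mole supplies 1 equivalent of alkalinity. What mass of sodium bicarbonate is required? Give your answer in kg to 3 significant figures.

21.3 kg

Volume: 98,400 US gal × 3.785 L/gal = 372,444 L.
Alkalinity to add: (123 − 89) = 34 mg/L as CaCO₃ × 372,444 L = 12,660 g as CaCO₃.
Equivalents: 12,660 g ÷ 50 g/eq = 253.3 eq.
NaHCO₃ supplies 1 eq per mole → 253.3 mol.
Mass: 253.3 mol × 84 g/mol = 21,270 g.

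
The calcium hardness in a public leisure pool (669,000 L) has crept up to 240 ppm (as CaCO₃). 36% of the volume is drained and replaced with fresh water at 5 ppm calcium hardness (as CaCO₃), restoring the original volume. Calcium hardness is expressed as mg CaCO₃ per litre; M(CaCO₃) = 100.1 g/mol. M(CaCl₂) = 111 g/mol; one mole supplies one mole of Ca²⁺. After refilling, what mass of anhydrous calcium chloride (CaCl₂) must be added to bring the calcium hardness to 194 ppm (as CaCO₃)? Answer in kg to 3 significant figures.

28.6 kg

After draining 36% and refilling: 240 × 0.64 + 5 × 0.36 = 155.4 ppm.
Deficit to target: 194 − 155.4 = 38.6 mg/L.
As CaCO₃: 38.6 mg/L × 669,000 L = 25,820 g; ÷ 100.1 = 258 mol Ca²⁺.
Mass: 258 × 111 = 28,640 g.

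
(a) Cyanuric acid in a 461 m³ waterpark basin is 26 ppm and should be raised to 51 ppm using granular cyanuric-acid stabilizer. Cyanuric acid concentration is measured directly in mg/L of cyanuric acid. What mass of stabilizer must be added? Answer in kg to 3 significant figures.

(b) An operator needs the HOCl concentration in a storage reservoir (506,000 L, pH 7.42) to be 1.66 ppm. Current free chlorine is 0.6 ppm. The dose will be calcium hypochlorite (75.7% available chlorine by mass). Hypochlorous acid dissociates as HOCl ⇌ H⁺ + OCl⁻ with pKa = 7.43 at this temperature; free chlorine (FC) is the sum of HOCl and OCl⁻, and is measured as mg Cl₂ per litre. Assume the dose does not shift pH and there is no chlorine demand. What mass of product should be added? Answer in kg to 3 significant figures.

(a) Volume: 461 m³ = 461,000 L.
(a) CYA to add: (51 − 26) = 25 mg/L × 461,000 L = 11,520 g cyanuric acid.

(b) [OCl⁻]/[HOCl] = 10^(pH − pKa) = 10^(7.42 − 7.43) = 0.9772; fraction as HOCl = 1/(1 + 0.9772) = 0.5058.
(b) Free chlorine required for 1.66 ppm HOCl: 1.66 / 0.5058 = 3.282 ppm.
(b) FC to add: 3.282 − 0.6 = 2.682 mg/L as Cl₂.
(b) Cl₂ equivalent: 2.682 mg/L × 506,000 L = 1357 g.
(b) Product at 75.7% available Cl: 1357 / 0.757 = 1793 g.

(a) 11.5 kg; (b) 1.79 kg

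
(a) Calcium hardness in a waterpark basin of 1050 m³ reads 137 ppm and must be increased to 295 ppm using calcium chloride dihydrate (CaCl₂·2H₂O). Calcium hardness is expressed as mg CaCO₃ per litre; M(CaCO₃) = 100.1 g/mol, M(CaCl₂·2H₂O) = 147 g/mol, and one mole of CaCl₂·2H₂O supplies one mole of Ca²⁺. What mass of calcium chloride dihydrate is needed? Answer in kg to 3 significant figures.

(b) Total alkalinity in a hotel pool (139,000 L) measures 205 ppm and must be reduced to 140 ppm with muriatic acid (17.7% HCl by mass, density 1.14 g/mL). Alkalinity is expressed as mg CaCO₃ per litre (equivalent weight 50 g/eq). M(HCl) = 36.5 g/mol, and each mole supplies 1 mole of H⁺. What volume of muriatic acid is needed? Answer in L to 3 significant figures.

(a) Volume: 1050 m³ = 1,050,000 L.
(a) Hardness to add: (295 − 137) = 158 mg/L as CaCO₃ × 1,050,000 L = 165,900 g as CaCO₃.
(a) Moles of Ca²⁺ (1 mol Ca²⁺ ≡ 1 mol CaCO₃): 165,900 / 100.1 g/mol = 1657 mol.
(a) Mass of CaCl₂·2H₂O: 1657 × 147 = 243,600 g.

(b) Alkalinity to neutralize: (205 − 140) = 65 mg/L as CaCO₃ × 139,000 L = 9035 g as CaCO₃.
(b) Equivalents of H⁺ required: 9035 ÷ 50 g/eq = 180.7 eq = 180.7 mol HCl.
(b) Mass of HCl: 180.7 × 36.5 = 6596 g.
(b) Mass of 17.7% solution: 6596 / 0.177 = 37,260 g.
(b) Volume: 37,260 g ÷ 1.14 g/mL = 32,690 mL.

(a) 244 kg; (b) 32.7 L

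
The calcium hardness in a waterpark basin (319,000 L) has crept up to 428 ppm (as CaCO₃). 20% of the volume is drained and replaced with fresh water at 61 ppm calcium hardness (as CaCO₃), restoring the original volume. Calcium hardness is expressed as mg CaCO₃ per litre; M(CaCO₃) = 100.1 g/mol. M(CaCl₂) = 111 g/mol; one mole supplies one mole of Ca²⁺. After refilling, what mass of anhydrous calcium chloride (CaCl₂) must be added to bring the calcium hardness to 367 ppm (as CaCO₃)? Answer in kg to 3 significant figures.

After draining 20% and refilling: 428 × 0.80 + 61 × 0.20 = 354.6 ppm.
Deficit to target: 367 − 354.6 = 12.4 mg/L.
As CaCO₃: 12.4 mg/L × 319,000 L = 3956 g; ÷ 100.1 = 39.52 mol Ca²⁺.
Mass: 39.52 × 111 = 4386 g.

4.39 kg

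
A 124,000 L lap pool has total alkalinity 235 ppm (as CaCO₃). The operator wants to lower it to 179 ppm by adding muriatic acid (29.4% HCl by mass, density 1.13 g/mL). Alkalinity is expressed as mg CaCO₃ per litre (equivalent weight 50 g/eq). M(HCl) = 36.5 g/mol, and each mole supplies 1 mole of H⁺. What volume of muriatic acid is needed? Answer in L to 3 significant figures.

Alkalinity to neutralize: (235 − 179) = 56 mg/L as CaCO₃ × 124,000 L = 6944 g as CaCO₃.
Equivalents of H⁺ required: 6944 ÷ 50 g/eq = 138.9 eq = 138.9 mol HCl.
Mass of HCl: 138.9 × 36.5 = 5069 g.
Mass of 29.4% solution: 5069 / 0.294 = 17,240 g.
Volume: 17,240 g ÷ 1.13 g/mL = 15,260 mL.

15.3 L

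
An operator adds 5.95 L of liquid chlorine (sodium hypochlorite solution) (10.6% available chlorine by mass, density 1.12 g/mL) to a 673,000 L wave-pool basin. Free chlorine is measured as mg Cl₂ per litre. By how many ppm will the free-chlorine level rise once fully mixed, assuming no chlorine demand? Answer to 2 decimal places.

1.05 ppm

Mass of solution: 5.95 L × 1000 mL/L × 1.12 g/mL = 6664 g.
Available chlorine delivered: 6664 g × 0.106 = 706.4 g as Cl₂.
Concentration rise: 706.4 g / 673,000 L = 1.05 mg/L = 1.05 ppm.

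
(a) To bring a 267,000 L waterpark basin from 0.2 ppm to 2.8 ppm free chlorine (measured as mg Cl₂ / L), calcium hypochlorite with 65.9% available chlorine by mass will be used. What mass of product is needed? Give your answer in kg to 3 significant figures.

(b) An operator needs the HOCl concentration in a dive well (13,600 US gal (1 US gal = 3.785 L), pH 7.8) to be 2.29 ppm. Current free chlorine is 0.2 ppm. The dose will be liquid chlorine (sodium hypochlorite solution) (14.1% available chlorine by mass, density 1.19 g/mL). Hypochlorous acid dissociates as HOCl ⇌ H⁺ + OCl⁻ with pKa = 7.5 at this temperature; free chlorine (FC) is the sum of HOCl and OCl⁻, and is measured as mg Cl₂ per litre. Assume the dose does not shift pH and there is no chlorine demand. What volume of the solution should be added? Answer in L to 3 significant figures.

(a) 1.05 kg; (b) 2.04 L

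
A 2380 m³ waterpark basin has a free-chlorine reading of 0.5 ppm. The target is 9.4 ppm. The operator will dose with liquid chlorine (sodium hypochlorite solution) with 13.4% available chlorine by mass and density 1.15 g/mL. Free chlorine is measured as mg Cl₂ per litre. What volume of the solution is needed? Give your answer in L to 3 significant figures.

137 L

Volume: 2380 m³ = 2,380,000 L.
Chlorine deficit: 9.4 − 0.5 = 8.9 ppm = 8.9 mg/L as Cl₂.
Cl₂ equivalent needed: 8.9 mg/L × 2,380,000 L = 21,180,000 mg = 21,180 g.
Product at 13.4% available chlorine: 21,180 / 0.134 = 158,100 g.
Volume at density 1.15 g/mL: 158,100 g ÷ 1.15 g/mL = 137,500 mL.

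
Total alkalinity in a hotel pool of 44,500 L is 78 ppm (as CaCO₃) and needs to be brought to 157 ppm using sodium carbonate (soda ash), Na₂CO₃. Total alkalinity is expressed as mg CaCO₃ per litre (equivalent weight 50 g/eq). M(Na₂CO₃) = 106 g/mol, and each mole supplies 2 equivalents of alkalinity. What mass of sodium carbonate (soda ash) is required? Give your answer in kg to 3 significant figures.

3.73 kg

Alkalinity to add: (157 − 78) = 79 mg/L as CaCO₃ × 44,500 L = 3516 g as CaCO₃.
Equivalents: 3516 g ÷ 50 g/eq = 70.31 eq.
Each mole of Na₂CO₃ supplies 2 eq, so 70.31 / 2 = 35.16 mol.
Mass: 35.16 mol × 106 g/mol = 3726 g.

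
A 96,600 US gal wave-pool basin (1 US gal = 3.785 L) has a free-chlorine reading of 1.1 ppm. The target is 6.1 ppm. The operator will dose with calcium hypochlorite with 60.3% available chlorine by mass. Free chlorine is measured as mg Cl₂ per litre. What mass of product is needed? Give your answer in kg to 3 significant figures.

Volume: 96,600 US gal × 3.785 L/gal = 365,631 L.
Chlorine deficit: 6.1 − 1.1 = 5 ppm = 5 mg/L as Cl₂.
Cl₂ equivalent needed: 5 mg/L × 365,631 L = 1,828,000 mg = 1828 g.
Product at 60.3% available chlorine: 1828 / 0.603 = 3032 g.

3.03 kg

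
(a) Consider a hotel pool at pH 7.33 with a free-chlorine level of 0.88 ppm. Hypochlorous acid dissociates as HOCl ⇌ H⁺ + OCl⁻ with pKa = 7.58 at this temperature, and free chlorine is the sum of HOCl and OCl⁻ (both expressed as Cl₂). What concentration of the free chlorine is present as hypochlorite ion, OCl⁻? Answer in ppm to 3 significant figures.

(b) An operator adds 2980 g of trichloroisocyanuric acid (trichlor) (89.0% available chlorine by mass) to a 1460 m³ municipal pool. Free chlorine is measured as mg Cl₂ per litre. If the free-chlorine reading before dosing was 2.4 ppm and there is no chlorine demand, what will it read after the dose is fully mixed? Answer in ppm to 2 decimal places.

(a) [OCl⁻]/[HOCl] = 10^(pH − pKa) = 10^(7.33 − 7.58) = 10^-0.25 = 0.5623.
(a) Fraction as HOCl = 1 / (1 + 0.5623) = 0.6401.
(a) OCl⁻ = (1 − 0.6401) × 0.88 ppm = 0.3167 ppm.

(b) Volume: 1460 m³ = 1,460,000 L.
(b) Available chlorine delivered: 2980 g × 0.89 = 2652 g as Cl₂.
(b) Concentration rise: 2652 g / 1,460,000 L = 1.817 mg/L = 1.82 ppm.
(b) Final FC: 2.4 + 1.82 = 4.22 ppm.

(a) 0.317 ppm; (b) 4.22 ppm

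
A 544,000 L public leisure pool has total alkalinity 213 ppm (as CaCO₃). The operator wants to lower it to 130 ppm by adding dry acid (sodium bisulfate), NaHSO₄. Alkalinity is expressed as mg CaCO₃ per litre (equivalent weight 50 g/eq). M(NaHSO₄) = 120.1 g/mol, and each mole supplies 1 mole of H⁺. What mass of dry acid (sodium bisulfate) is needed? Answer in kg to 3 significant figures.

Alkalinity to neutralize: (213 − 130) = 83 mg/L as CaCO₃ × 544,000 L = 45,150 g as CaCO₃.
Equivalents of H⁺ required: 45,150 ÷ 50 g/eq = 903 eq = 903 mol NaHSO₄.
Mass of NaHSO₄: 903 × 120.1 = 108,500 g.

108 kg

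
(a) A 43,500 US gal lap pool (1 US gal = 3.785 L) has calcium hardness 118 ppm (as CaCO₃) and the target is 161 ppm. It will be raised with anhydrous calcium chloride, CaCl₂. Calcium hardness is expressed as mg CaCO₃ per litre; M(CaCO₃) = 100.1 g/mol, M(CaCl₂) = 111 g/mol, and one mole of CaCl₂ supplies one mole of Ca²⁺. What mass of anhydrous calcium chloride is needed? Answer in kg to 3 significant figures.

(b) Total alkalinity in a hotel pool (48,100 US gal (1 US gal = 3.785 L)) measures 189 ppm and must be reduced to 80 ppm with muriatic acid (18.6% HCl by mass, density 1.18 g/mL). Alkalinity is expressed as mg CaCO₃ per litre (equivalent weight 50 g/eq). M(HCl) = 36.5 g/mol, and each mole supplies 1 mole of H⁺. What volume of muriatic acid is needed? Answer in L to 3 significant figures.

(a) Volume: 43,500 US gal × 3.785 L/gal = 164,648 L.
(a) Hardness to add: (161 − 118) = 43 mg/L as CaCO₃ × 164,648 L = 7080 g as CaCO₃.
(a) Moles of Ca²⁺ (1 mol Ca²⁺ ≡ 1 mol CaCO₃): 7080 / 100.1 g/mol = 70.73 mol.
(a) Mass of CaCl₂: 70.73 × 111 = 7851 g.

(b) Volume: 48,100 US gal × 3.785 L/gal = 182,058 L.
(b) Alkalinity to neutralize: (189 − 80) = 109 mg/L as CaCO₃ × 182,058 L = 19,840 g as CaCO₃.
(b) Equivalents of H⁺ required: 19,840 ÷ 50 g/eq = 396.9 eq = 396.9 mol HCl.
(b) Mass of HCl: 396.9 × 36.5 = 14,490 g.
(b) Mass of 18.6% solution: 14,490 / 0.186 = 77,880 g.
(b) Volume: 77,880 g ÷ 1.18 g/mL = 66,000 mL.

(a) 7.85 kg; (b) 66.0 L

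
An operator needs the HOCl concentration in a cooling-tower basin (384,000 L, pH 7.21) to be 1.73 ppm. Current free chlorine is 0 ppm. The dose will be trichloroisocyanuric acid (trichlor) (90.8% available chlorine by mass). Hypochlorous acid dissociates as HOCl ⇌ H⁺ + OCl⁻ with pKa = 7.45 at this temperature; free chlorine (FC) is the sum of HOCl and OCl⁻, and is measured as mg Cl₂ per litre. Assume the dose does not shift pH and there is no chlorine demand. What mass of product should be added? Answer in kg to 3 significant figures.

[OCl⁻]/[HOCl] = 10^(pH − pKa) = 10^(7.21 − 7.45) = 0.5754; fraction as HOCl = 1/(1 + 0.5754) = 0.6347.
Free chlorine required for 1.73 ppm HOCl: 1.73 / 0.6347 = 2.726 ppm.
FC to add: 2.726 − 0 = 2.726 mg/L as Cl₂.
Cl₂ equivalent: 2.726 mg/L × 384,000 L = 1047 g.
Product at 90.8% available Cl: 1047 / 0.908 = 1153 g.

1.15 kg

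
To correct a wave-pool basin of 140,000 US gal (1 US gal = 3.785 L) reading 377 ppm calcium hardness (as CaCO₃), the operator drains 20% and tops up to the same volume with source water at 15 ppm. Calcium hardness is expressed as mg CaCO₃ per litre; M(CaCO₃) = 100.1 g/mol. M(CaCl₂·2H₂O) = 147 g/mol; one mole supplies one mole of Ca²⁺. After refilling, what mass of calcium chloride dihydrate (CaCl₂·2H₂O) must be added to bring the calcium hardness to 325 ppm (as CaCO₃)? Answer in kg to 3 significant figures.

Volume: 140,000 US gal × 3.785 L/gal = 529,900 L.
After draining 20% and refilling: 377 × 0.80 + 15 × 0.20 = 304.6 ppm.
Deficit to target: 325 − 304.6 = 20.4 mg/L.
As CaCO₃: 20.4 mg/L × 529,900 L = 10,810 g; ÷ 100.1 = 108 mol Ca²⁺.
Mass: 108 × 147 = 15,870 g.

15.9 kg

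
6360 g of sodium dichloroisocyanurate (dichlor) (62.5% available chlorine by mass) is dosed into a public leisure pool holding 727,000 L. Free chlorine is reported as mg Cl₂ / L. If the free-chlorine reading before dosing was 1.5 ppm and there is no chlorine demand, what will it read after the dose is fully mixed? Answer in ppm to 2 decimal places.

Available chlorine delivered: 6360 g × 0.625 = 3975 g as Cl₂.
Concentration rise: 3975 g / 727,000 L = 5.468 mg/L = 5.47 ppm.
Final FC: 1.5 + 5.47 = 6.97 ppm.

6.97 ppm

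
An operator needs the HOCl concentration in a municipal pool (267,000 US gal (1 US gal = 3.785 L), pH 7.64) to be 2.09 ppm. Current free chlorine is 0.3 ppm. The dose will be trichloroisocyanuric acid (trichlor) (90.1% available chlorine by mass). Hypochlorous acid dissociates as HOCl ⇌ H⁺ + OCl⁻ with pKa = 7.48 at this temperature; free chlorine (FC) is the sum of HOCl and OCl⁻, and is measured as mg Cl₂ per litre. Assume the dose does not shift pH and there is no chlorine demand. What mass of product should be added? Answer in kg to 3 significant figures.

5.40 kg

Volume: 267,000 US gal × 3.785 L/gal = 1,010,595 L.
[OCl⁻]/[HOCl] = 10^(pH − pKa) = 10^(7.64 − 7.48) = 1.445; fraction as HOCl = 1/(1 + 1.445) = 0.4089.
Free chlorine required for 2.09 ppm HOCl: 2.09 / 0.4089 = 5.111 ppm.
FC to add: 5.111 − 0.3 = 4.811 mg/L as Cl₂.
Cl₂ equivalent: 4.811 mg/L × 1,010,595 L = 4862 g.
Product at 90.1% available Cl: 4862 / 0.901 = 5396 g.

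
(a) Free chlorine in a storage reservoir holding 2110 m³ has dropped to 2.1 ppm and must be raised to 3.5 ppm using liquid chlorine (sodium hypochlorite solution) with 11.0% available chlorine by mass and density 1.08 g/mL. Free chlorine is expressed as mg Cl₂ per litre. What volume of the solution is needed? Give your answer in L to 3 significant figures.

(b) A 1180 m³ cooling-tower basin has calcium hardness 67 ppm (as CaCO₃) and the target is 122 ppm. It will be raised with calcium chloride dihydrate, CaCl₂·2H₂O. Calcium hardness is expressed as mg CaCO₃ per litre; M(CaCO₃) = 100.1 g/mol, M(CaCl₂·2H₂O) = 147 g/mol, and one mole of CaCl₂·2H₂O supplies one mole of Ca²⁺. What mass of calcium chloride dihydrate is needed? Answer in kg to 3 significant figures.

(a) Volume: 2110 m³ = 2,110,000 L.
(a) Chlorine deficit: 3.5 − 2.1 = 1.4 ppm = 1.4 mg/L as Cl₂.
(a) Cl₂ equivalent needed: 1.4 mg/L × 2,110,000 L = 2,954,000 mg = 2954 g.
(a) Product at 11.0% available chlorine: 2954 / 0.11 = 26,850 g.
(a) Volume at density 1.08 g/mL: 26,850 g ÷ 1.08 g/mL = 24,870 mL.

(b) Volume: 1180 m³ = 1,180,000 L.
(b) Hardness to add: (122 − 67) = 55 mg/L as CaCO₃ × 1,180,000 L = 64,900 g as CaCO₃.
(b) Moles of Ca²⁺ (1 mol Ca²⁺ ≡ 1 mol CaCO₃): 64,900 / 100.1 g/mol = 648.4 mol.
(b) Mass of CaCl₂·2H₂O: 648.4 × 147 = 95,310 g.

(a) 24.9 L; (b) 95.3 kg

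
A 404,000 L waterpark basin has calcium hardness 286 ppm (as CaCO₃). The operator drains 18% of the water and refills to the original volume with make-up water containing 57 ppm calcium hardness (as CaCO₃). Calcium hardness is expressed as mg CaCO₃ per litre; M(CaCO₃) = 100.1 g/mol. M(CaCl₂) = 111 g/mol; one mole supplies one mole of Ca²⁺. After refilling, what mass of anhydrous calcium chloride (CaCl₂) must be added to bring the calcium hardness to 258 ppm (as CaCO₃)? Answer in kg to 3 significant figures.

5.92 kg

After draining 18% and refilling: 286 × 0.82 + 57 × 0.18 = 244.78 ppm.
Deficit to target: 258 − 244.78 = 13.22 mg/L.
As CaCO₃: 13.22 mg/L × 404,000 L = 5341 g; ÷ 100.1 = 53.36 mol Ca²⁺.
Mass: 53.36 × 111 = 5922 g.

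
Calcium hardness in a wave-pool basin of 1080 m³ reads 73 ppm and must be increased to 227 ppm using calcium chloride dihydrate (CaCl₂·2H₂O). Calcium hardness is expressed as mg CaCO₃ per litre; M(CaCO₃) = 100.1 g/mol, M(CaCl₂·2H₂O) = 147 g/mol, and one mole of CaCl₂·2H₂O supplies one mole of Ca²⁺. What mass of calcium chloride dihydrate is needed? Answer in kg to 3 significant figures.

244 kg

Volume: 1080 m³ = 1,080,000 L.
Hardness to add: (227 − 73) = 154 mg/L as CaCO₃ × 1,080,000 L = 166,300 g as CaCO₃.
Moles of Ca²⁺ (1 mol Ca²⁺ ≡ 1 mol CaCO₃): 166,300 / 100.1 g/mol = 1662 mol.
Mass of CaCl₂·2H₂O: 1662 × 147 = 244,200 g.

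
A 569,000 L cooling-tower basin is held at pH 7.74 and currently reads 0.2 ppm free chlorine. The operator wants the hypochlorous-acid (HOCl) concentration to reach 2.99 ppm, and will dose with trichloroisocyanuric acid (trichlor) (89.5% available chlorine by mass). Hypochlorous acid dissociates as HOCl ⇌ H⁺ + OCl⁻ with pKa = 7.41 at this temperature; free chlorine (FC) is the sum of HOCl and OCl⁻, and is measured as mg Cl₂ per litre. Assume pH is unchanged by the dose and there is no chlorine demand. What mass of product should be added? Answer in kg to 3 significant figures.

[OCl⁻]/[HOCl] = 10^(pH − pKa) = 10^(7.74 − 7.41) = 2.138; fraction as HOCl = 1/(1 + 2.138) = 0.3187.
Free chlorine required for 2.99 ppm HOCl: 2.99 / 0.3187 = 9.383 ppm.
FC to add: 9.383 − 0.2 = 9.183 mg/L as Cl₂.
Cl₂ equivalent: 9.183 mg/L × 569,000 L = 5225 g.
Product at 89.5% available Cl: 5225 / 0.895 = 5838 g.

5.84 kg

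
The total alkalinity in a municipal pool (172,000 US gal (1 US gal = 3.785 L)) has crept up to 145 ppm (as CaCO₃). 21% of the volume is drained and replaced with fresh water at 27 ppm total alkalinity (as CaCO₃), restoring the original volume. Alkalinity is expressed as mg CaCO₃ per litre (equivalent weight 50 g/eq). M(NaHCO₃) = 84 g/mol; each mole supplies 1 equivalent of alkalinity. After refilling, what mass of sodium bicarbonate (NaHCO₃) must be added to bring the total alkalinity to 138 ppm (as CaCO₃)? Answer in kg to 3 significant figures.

Volume: 172,000 US gal × 3.785 L/gal = 651,020 L.
After draining 21% and refilling: 145 × 0.79 + 27 × 0.21 = 120.22 ppm.
Deficit to target: 138 − 120.22 = 17.78 mg/L.
As CaCO₃: 17.78 mg/L × 651,020 L = 11,580 g; ÷ 50 g/eq ÷ 1 = 231.5 mol NaHCO₃.
Mass: 231.5 × 84 = 19,450 g.

19.4 kg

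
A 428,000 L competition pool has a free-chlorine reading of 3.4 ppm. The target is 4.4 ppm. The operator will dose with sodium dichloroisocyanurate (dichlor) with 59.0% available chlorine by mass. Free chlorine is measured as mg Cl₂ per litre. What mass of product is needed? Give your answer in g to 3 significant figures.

725 g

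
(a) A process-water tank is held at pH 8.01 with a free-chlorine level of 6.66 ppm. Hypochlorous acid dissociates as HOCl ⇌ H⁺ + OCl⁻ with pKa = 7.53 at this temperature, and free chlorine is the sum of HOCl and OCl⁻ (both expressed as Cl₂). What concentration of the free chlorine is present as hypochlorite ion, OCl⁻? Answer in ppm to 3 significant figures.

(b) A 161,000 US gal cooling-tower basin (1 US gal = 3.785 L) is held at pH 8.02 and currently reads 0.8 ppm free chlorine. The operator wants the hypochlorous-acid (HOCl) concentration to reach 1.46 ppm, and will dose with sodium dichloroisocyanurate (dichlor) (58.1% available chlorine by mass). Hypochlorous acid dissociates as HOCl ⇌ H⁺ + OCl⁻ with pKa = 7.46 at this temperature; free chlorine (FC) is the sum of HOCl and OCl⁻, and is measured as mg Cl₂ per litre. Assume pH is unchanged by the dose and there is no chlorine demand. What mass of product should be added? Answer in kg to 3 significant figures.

(a) 5.00 ppm; (b) 6.25 kg

(a) [OCl⁻]/[HOCl] = 10^(pH − pKa) = 10^(8.01 − 7.53) = 10^0.48 = 3.02.
(a) Fraction as HOCl = 1 / (1 + 3.02) = 0.2488.
(a) OCl⁻ = (1 − 0.2488) × 6.66 ppm = 5.003 ppm.

(b) Volume: 161,000 US gal × 3.785 L/gal = 609,385 L.
(b) [OCl⁻]/[HOCl] = 10^(pH − pKa) = 10^(8.02 − 7.46) = 3.631; fraction as HOCl = 1/(1 + 3.631) = 0.2159.
(b) Free chlorine required for 1.46 ppm HOCl: 1.46 / 0.2159 = 6.761 ppm.
(b) FC to add: 6.761 − 0.8 = 5.961 mg/L as Cl₂.
(b) Cl₂ equivalent: 5.961 mg/L × 609,385 L = 3633 g.
(b) Product at 58.1% available Cl: 3633 / 0.581 = 6252 g.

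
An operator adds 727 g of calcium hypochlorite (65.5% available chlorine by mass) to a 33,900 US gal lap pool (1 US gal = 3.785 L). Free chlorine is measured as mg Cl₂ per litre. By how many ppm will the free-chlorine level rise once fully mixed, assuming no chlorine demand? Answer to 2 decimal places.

3.71 ppm

Volume: 33,900 US gal × 3.785 L/gal = 128,312 L.
Available chlorine delivered: 727 g × 0.655 = 476.2 g as Cl₂.
Concentration rise: 476.2 g / 128,312 L = 3.711 mg/L = 3.71 ppm.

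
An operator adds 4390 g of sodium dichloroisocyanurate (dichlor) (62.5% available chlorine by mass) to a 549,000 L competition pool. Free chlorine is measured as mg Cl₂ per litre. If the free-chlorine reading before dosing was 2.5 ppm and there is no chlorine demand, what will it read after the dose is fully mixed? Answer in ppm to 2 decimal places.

Available chlorine delivered: 4390 g × 0.625 = 2744 g as Cl₂.
Concentration rise: 2744 g / 549,000 L = 4.998 mg/L = 5.00 ppm.
Final FC: 2.5 + 5.00 = 7.50 ppm.

7.50 ppm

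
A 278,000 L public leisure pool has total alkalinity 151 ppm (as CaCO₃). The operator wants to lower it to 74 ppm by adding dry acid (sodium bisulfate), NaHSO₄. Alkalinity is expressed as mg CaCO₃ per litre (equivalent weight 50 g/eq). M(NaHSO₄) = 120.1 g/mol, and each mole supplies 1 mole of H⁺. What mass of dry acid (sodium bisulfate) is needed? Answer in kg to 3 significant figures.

Alkalinity to neutralize: (151 − 74) = 77 mg/L as CaCO₃ × 278,000 L = 21,410 g as CaCO₃.
Equivalents of H⁺ required: 21,410 ÷ 50 g/eq = 428.1 eq = 428.1 mol NaHSO₄.
Mass of NaHSO₄: 428.1 × 120.1 = 51,420 g.

51.4 kg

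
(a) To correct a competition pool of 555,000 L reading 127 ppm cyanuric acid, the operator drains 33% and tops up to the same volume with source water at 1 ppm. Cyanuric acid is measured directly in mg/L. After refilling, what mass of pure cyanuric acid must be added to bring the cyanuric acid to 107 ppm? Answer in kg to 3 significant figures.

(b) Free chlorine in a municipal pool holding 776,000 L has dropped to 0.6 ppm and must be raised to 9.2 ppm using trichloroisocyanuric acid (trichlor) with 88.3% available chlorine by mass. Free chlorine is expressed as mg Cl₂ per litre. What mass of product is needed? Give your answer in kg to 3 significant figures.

(a) 12.0 kg; (b) 7.56 kg

(a) After draining 33% and refilling: 127 × 0.67 + 1 × 0.33 = 85.42 ppm.
(a) Deficit to target: 107 − 85.42 = 21.58 mg/L.
(a) Mass: 21.58 mg/L × 555,000 L = 11,980 g cyanuric acid.

(b) Chlorine deficit: 9.2 − 0.6 = 8.6 ppm = 8.6 mg/L as Cl₂.
(b) Cl₂ equivalent needed: 8.6 mg/L × 776,000 L = 6,674,000 mg = 6674 g.
(b) Product at 88.3% available chlorine: 6674 / 0.883 = 7558 g.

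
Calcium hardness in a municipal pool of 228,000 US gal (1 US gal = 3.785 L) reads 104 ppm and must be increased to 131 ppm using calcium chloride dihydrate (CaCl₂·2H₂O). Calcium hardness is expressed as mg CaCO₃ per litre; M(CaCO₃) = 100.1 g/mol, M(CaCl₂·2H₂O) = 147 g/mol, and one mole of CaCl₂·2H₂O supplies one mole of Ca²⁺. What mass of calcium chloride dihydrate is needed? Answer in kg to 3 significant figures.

Volume: 228,000 US gal × 3.785 L/gal = 862,980 L.
Hardness to add: (131 − 104) = 27 mg/L as CaCO₃ × 862,980 L = 23,300 g as CaCO₃.
Moles of Ca²⁺ (1 mol Ca²⁺ ≡ 1 mol CaCO₃): 23,300 / 100.1 g/mol = 232.8 mol.
Mass of CaCl₂·2H₂O: 232.8 × 147 = 34,220 g.

34.2 kg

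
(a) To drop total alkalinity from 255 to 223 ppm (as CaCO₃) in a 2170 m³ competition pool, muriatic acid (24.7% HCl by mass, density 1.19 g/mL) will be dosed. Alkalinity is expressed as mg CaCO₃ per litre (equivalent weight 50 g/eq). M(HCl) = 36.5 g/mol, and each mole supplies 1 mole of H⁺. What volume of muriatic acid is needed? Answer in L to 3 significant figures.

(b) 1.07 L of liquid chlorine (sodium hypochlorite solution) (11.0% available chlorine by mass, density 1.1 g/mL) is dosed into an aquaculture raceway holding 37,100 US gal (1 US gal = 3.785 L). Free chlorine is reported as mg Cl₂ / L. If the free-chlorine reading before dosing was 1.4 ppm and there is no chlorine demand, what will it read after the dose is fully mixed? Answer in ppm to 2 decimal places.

(a) Volume: 2170 m³ = 2,170,000 L.
(a) Alkalinity to neutralize: (255 − 223) = 32 mg/L as CaCO₃ × 2,170,000 L = 69,440 g as CaCO₃.
(a) Equivalents of H⁺ required: 69,440 ÷ 50 g/eq = 1389 eq = 1389 mol HCl.
(a) Mass of HCl: 1389 × 36.5 = 50,690 g.
(a) Mass of 24.7% solution: 50,690 / 0.247 = 205,200 g.
(a) Volume: 205,200 g ÷ 1.19 g/mL = 172,500 mL.

(b) Volume: 37,100 US gal × 3.785 L/gal = 140,424 L.
(b) Mass of solution: 1.07 L × 1000 mL/L × 1.1 g/mL = 1177 g.
(b) Available chlorine delivered: 1177 g × 0.11 = 129.5 g as Cl₂.
(b) Concentration rise: 129.5 g / 140,424 L = 0.922 mg/L = 0.92 ppm.
(b) Final FC: 1.4 + 0.92 = 2.32 ppm.

(a) 172 L; (b) 2.32 ppm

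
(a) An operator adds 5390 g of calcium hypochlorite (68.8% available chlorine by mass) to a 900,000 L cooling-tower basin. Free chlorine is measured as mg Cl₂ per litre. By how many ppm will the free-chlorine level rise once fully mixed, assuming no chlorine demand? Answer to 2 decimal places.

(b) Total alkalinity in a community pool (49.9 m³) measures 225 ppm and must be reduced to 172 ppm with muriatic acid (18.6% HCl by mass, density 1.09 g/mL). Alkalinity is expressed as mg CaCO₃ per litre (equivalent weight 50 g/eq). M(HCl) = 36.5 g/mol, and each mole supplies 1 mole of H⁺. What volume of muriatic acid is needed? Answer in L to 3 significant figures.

(a) 4.12 ppm; (b) 9.52 L

(a) Available chlorine delivered: 5390 g × 0.688 = 3708 g as Cl₂.
(a) Concentration rise: 3708 g / 900,000 L = 4.12 mg/L = 4.12 ppm.

(b) Volume: 49.9 m³ = 49,900 L.
(b) Alkalinity to neutralize: (225 − 172) = 53 mg/L as CaCO₃ × 49,900 L = 2645 g as CaCO₃.
(b) Equivalents of H⁺ required: 2645 ÷ 50 g/eq = 52.89 eq = 52.89 mol HCl.
(b) Mass of HCl: 52.89 × 36.5 = 1931 g.
(b) Mass of 18.6% solution: 1931 / 0.186 = 10,380 g.
(b) Volume: 10,380 g ÷ 1.09 g/mL = 9523 mL.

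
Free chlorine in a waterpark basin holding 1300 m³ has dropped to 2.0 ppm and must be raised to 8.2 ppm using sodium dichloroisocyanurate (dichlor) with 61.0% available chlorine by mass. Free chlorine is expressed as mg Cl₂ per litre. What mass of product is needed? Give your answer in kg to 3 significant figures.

Volume: 1300 m³ = 1,300,000 L.
Chlorine deficit: 8.2 − 2.0 = 6.2 ppm = 6.2 mg/L as Cl₂.
Cl₂ equivalent needed: 6.2 mg/L × 1,300,000 L = 8,060,000 mg = 8060 g.
Product at 61.0% available chlorine: 8060 / 0.61 = 13,210 g.

13.2 kg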